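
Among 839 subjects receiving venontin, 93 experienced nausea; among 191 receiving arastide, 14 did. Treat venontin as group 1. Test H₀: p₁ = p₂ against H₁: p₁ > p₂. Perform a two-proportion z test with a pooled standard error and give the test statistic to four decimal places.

p̂₁ = 93/839 = 0.110846, p̂₂ = 14/191 = 0.073298.
Pooled p̂ = (93+14)/(839+191) = 107/1030 = 0.103883.
SE = √(0.0930917 × 0.0064275) = 0.024461.
z = (0.110846 − 0.073298)/0.024461 = 0.037548/0.024461 = 1.5350.
p-value = P(Z > 1.535) ≈ 0.0624.

z = 1.5350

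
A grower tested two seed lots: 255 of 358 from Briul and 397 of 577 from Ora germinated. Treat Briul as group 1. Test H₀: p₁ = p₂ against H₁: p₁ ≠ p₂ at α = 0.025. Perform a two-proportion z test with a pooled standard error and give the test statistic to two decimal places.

p̂₁ = 255/358 = 0.71229, p̂₂ = 397/577 = 0.68804.
Pooled p̂ = (255+397)/(358+577) = 652/935 = 0.69733.
SE = √(p̂(1−p̂)(1/n₁+1/n₂)) = √(0.69733·0.30267·0.0045264) = √(0.000955352) = 0.03091.
z = (0.71229 − 0.68804)/0.03091 = 0.02425/0.03091 = 0.78.
p-value = 2·P(Z > 0.785) ≈ 0.4327; since p > α = 0.025, fail to reject H₀.

z = 0.78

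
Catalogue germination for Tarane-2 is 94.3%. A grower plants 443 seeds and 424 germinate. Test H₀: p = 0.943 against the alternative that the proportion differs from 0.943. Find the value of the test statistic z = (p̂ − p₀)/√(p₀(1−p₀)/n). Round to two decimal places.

z = 1.28

p̂ = 424/443 ≈ 0.9571.
SE = √(p₀(1−p₀)/n) = √(0.053751/443) = 0.0110.
z = (0.9571 − 0.943)/0.0110 = 0.0141/0.0110 = 1.28.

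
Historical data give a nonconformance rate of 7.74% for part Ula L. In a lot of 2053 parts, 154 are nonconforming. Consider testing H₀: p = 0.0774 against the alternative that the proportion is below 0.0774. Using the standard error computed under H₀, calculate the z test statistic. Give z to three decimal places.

z = -0.405

p̂ = 154/2053 ≈ 0.07501.
Under H₀, SE = √(0.0774·0.9226/2053) = √(3.47829e-05) = 0.00590.
z = (0.07501 − 0.0774)/0.00590 = -0.00239/0.00590 = -0.405.
p-value = P(Z < -0.405) ≈ 0.3428.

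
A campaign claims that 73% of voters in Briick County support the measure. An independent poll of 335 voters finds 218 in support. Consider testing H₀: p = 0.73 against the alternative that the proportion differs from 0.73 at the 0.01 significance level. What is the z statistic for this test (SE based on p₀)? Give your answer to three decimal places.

z = -3.267

p̂ = 218/335 = 0.65075.
Standard error under H₀: √(0.73×0.27/335) = 0.02426.
z = (0.65075 − 0.73)/0.02426 = -0.07925/0.02426 = -3.267.
Two-sided p-value ≈ 2·Φ(−3.267) = 0.0011; since p < α = 0.01, reject H₀.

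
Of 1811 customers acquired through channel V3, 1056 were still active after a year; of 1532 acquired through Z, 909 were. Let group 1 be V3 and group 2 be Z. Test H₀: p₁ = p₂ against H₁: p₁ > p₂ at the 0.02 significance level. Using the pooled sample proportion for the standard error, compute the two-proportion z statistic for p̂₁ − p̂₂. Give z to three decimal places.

p̂₁ = 1056/1811 ≈ 0.58310, p̂₂ = 909/1532 ≈ 0.59334.
Pooled p̂ = (1056+909)/(1811+1532) = 1965/3343 = 0.58780.
SE = √(0.242292 × 0.00120492) = 0.01709.
z = (0.58310 − 0.59334)/0.01709 = -0.01024/0.01709 = -0.599.
p-value = P(Z > -0.599) ≈ 0.7255. With α = 0.02, fail to reject H₀.

z = -0.599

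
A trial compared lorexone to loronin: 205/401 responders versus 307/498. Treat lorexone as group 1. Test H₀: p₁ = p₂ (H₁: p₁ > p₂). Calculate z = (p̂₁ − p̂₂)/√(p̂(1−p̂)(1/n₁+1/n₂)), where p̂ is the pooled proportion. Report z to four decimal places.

z = -3.1679

p̂₁ = 205/401 ≈ 0.511222, p̂₂ = 307/498 ≈ 0.616466.
Pooled p̂ = (205+307)/(401+498) = 512/899 = 0.569522.
SE = √(p̂(1−p̂)(1/n₁+1/n₂)) = √(0.569522·0.430478·0.0045018) = √(0.00110369) = 0.033222.
z = (0.511222 − 0.616466)/0.033222 = -0.105244/0.033222 = -3.1679.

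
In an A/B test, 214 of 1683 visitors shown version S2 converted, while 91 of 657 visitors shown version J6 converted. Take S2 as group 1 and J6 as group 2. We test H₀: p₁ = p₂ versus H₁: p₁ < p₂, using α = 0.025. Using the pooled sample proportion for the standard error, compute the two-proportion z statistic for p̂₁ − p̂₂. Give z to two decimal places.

z = -0.73

p̂₁ = 214/1683 ≈ 0.1272, p̂₂ = 91/657 ≈ 0.1385.
Pooled p̂ = (214+91)/(1683+657) = 305/2340 = 0.1303.
SE = √(p̂(1−p̂)(1/n₁+1/n₂)) = √(0.1303·0.8697·0.00211625) = √(0.000239883) = 0.0155.
z = (0.1272 − 0.1385)/0.0155 = -0.0113/0.0155 = -0.73.
p-value = P(Z < -0.733) ≈ 0.2317; since p > α = 0.025, fail to reject H₀.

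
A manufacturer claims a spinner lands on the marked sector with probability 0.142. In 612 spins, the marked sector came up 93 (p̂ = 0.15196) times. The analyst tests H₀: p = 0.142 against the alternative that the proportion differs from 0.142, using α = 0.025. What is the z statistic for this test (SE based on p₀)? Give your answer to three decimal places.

z = 0.706

p̂ = 93/612 = 0.15196.
Standard error under H₀: √(0.142×0.858/612) = 0.01411.
z = (0.15196 − 0.142)/0.01411 = 0.00996/0.01411 = 0.706.
Two-sided p-value ≈ 2·Φ(−0.706) = 0.4802. With α = 0.025, fail to reject H₀.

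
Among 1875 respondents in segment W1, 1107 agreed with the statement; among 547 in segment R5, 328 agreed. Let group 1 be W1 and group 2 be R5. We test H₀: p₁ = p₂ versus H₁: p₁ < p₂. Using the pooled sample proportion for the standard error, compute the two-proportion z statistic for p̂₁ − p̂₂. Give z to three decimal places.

p̂₁ = 1107/1875 ≈ 0.59040, p̂₂ = 328/547 ≈ 0.59963.
Pooled p̂ = (1107+328)/(1875+547) = 1435/2422 = 0.59249.
SE = √(p̂(1−p̂)(1/n₁+1/n₂)) = √(0.59249·0.40751·0.00236149) = √(0.000570173) = 0.02388.
z = (0.59040 − 0.59963)/0.02388 = -0.00923/0.02388 = -0.387.
p-value = P(Z < -0.387) ≈ 0.3495.

z = -0.387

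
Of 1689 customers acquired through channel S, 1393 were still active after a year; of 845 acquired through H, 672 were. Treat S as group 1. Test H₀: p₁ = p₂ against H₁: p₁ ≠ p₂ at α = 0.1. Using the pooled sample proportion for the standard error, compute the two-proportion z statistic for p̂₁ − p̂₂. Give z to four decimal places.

p̂₁ = 1393/1689 ≈ 0.824748, p̂₂ = 672/845 ≈ 0.795266.
Pooled p̂ = (1393+672)/(1689+845) = 2065/2534 = 0.814917.
SE = √(p̂(1−p̂)(1/n₁+1/n₂)) = √(0.814917·0.185083·0.0017755) = √(0.000267793) = 0.016364.
z = (0.824748 − 0.795266)/0.016364 = 0.029482/0.016364 = 1.8016.
Two-sided p-value ≈ 2·Φ(−1.802) = 0.0716. With α = 0.1, reject H₀.

z = 1.8016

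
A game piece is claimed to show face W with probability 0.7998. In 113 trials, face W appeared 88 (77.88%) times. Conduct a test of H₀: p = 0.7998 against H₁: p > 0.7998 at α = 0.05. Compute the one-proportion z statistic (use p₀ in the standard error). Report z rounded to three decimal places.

p̂ = 88/113 ≈ 0.77876.
Standard error under H₀: √(0.7998×0.2002/113) = 0.03764.
z = (0.77876 − 0.7998)/0.03764 = -0.02104/0.03764 = -0.559.
p-value = P(Z > -0.559) ≈ 0.7119. With α = 0.05, fail to reject H₀.

z = -0.559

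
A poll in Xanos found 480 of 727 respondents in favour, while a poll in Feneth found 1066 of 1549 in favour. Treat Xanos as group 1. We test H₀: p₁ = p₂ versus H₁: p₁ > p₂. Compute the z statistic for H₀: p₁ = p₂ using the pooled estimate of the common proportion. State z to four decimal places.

p̂₁ = 480/727 ≈ 0.660248, p̂₂ = 1066/1549 ≈ 0.688186.
Pooled p̂ = (480+1066)/(727+1549) = 1546/2276 = 0.679262.
SE = √(p̂(1−p̂)(1/n₁+1/n₂)) = √(0.679262·0.320738·0.00202109) = √(0.000440326) = 0.020984.
z = (0.660248 − 0.688186)/0.020984 = -0.027938/0.020984 = -1.3314.
p-value = P(Z > -1.331) ≈ 0.9085.

z = -1.3314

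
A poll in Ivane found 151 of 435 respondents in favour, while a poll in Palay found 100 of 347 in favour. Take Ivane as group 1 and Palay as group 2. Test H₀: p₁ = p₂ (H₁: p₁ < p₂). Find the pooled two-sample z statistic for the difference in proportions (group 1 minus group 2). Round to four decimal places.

p̂₁ = 151/435 = 0.347126, p̂₂ = 100/347 = 0.288184.
Pooled p̂ = (151+100)/(435+347) = 251/782 = 0.320972.
SE = √(p̂(1−p̂)(1/n₁+1/n₂)) = √(0.320972·0.679028·0.00518069) = √(0.00112913) = 0.033602.
z = (0.347126 − 0.288184)/0.033602 = 0.058942/0.033602 = 1.7541.

z = 1.7541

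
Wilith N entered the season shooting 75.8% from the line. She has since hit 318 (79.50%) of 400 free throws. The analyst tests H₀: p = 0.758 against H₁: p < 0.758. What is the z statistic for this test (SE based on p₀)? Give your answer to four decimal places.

z = 1.7278

p̂ = 318/400 = 0.795000.
Under H₀, SE = √(0.758·0.242/400) = √(0.00045859) = 0.021415.
z = (0.795000 − 0.758)/0.021415 = 0.037000/0.021415 = 1.7278.
p-value = P(Z < 1.728) ≈ 0.9580.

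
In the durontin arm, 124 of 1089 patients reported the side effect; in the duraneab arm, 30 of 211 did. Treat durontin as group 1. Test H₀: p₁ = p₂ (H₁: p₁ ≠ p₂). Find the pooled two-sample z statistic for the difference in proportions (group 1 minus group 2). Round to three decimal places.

z = -1.165

p̂₁ = 124/1089 = 0.11387, p̂₂ = 30/211 = 0.14218.
Pooled p̂ = (124+30)/(1089+211) = 154/1300 = 0.11846.
SE = √(0.104428 × 0.00565761) = 0.02431.
z = (0.11387 − 0.14218)/0.02431 = -0.02831/0.02431 = -1.165.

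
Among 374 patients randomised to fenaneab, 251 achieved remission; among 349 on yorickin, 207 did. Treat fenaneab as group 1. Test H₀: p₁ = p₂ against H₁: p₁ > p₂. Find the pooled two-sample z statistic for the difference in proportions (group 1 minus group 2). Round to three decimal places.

z = 2.175

p̂₁ = 251/374 = 0.67112, p̂₂ = 207/349 = 0.59312.
Pooled p̂ = (251+207)/(374+349) = 458/723 = 0.63347.
SE = √(p̂(1−p̂)(1/n₁+1/n₂)) = √(0.63347·0.36653·0.00553913) = √(0.0012861) = 0.03586.
z = (0.67112 − 0.59312)/0.03586 = 0.07800/0.03586 = 2.175.
p-value = P(Z > 2.175) ≈ 0.0148.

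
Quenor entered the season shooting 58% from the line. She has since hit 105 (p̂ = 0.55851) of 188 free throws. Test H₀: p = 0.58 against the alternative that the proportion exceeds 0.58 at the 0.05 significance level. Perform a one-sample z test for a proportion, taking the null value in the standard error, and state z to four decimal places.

p̂ = 105/188 = 0.558511.
Standard error under H₀: √(0.58×0.42/188) = 0.035996.
z = (0.558511 − 0.58)/0.035996 = -0.021489/0.035996 = -0.5970.
p-value = P(Z > -0.597) ≈ 0.7247. With α = 0.05, fail to reject H₀.

z = -0.5970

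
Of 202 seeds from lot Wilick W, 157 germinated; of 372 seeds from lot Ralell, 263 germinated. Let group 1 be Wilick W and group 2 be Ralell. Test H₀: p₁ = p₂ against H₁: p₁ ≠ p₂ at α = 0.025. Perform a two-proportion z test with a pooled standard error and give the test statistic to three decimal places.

p̂₁ = 157/202 ≈ 0.77723, p̂₂ = 263/372 ≈ 0.70699.
Pooled p̂ = (157+263)/(202+372) = 420/574 = 0.73171.
SE = √(0.196312 × 0.00763867) = 0.03872.
z = (0.77723 − 0.70699)/0.03872 = 0.07024/0.03872 = 1.814.
p-value = 2·P(Z > 1.814) ≈ 0.0697. With α = 0.025, fail to reject H₀.

z = 1.814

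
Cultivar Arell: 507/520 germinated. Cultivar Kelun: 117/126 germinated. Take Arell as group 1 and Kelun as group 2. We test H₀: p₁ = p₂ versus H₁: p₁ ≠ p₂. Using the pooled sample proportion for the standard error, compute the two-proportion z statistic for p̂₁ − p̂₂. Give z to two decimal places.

p̂₁ = 507/520 = 0.9750, p̂₂ = 117/126 = 0.9286.
Pooled p̂ = (507+117)/(520+126) = 624/646 = 0.9659.
SE = √(p̂(1−p̂)(1/n₁+1/n₂)) = √(0.9659·0.0341·0.00985958) = √(0.00032434) = 0.0180.
z = (0.9750 − 0.9286)/0.0180 = 0.0464/0.0180 = 2.58.

z = 2.58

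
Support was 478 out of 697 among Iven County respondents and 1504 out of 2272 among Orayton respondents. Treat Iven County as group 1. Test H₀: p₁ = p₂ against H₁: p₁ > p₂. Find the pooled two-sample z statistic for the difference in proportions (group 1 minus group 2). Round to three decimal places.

p̂₁ = 478/697 = 0.68580, p̂₂ = 1504/2272 = 0.66197.
Pooled p̂ = (478+1504)/(697+2272) = 1982/2969 = 0.66756.
SE = √(0.221922 × 0.00187486) = 0.02040.
z = (0.68580 − 0.66197)/0.02040 = 0.02383/0.02040 = 1.168.

z = 1.168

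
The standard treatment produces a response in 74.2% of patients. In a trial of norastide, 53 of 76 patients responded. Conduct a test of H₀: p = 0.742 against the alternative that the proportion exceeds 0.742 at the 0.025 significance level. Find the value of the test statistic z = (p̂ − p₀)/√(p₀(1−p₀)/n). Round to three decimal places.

z = -0.889

p̂ = 53/76 = 0.69737.
Under H₀, SE = √(0.742·0.258/76) = √(0.00251889) = 0.05019.
z = (0.69737 − 0.742)/0.05019 = -0.04463/0.05019 = -0.889.
p-value = P(Z > -0.889) ≈ 0.8131; since p > α = 0.025, fail to reject H₀.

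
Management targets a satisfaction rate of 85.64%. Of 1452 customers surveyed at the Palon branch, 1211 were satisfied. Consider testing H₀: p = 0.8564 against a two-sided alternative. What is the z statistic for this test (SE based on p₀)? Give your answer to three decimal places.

p̂ = 1211/1452 ≈ 0.834022.
SE = √(p₀(1−p₀)/n) = √(0.12298/1452) = 0.009203.
z = (0.834022 − 0.8564)/0.009203 = -0.022378/0.009203 = -2.432.

z = -2.432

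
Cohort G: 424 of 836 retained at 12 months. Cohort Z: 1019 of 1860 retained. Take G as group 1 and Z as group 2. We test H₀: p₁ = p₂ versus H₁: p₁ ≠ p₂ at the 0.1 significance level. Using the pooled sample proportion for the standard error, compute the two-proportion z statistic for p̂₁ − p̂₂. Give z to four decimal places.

z = -1.9584

p̂₁ = 424/836 ≈ 0.507177, p̂₂ = 1019/1860 ≈ 0.547849.
Pooled p̂ = (424+1019)/(836+1860) = 1443/2696 = 0.535237.
SE = √(0.248758 × 0.00173381) = 0.020768.
z = (0.507177 − 0.547849)/0.020768 = -0.040672/0.020768 = -1.9584.
p-value = 2·P(Z > 1.958) ≈ 0.0502, so at α = 0.1 we reject H₀.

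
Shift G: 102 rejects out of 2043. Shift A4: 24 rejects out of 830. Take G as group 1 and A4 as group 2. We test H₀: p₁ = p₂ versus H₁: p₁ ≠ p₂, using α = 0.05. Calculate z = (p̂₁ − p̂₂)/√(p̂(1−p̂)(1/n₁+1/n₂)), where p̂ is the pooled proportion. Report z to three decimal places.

z = 2.493

p̂₁ = 102/2043 = 0.049927, p̂₂ = 24/830 = 0.028916.
Pooled p̂ = (102+24)/(2043+830) = 126/2873 = 0.043857.
SE = √(0.0419332 × 0.0016943) = 0.008429.
z = (0.049927 − 0.028916)/0.008429 = 0.021011/0.008429 = 2.493.
Two-sided p-value ≈ 2·Φ(−2.493) = 0.0127, so at α = 0.05 we reject H₀.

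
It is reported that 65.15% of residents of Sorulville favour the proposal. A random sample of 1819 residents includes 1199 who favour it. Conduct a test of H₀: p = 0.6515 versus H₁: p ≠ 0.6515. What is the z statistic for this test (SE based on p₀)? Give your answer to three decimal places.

z = 0.685

p̂ = 1199/1819 = 0.65915.
Under H₀, SE = √(0.6515·0.3485/1819) = √(0.00012482) = 0.01117.
z = (0.65915 − 0.6515)/0.01117 = 0.00765/0.01117 = 0.685.
Two-sided p-value ≈ 2·Φ(−0.685) = 0.4933.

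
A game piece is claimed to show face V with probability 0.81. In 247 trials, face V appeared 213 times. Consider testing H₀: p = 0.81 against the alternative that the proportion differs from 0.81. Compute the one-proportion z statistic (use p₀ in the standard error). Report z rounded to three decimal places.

p̂ = 213/247 = 0.86235.
Standard error under H₀: √(0.81×0.19/247) = 0.02496.
z = (0.86235 − 0.81)/0.02496 = 0.05235/0.02496 = 2.097.
p-value = 2·P(Z > 2.097) ≈ 0.0360.

z = 2.097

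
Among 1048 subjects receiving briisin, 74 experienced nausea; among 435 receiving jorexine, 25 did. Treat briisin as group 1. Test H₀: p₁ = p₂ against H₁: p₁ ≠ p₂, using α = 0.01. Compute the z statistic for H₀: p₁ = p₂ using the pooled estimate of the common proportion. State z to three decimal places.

p̂₁ = 74/1048 = 0.07061, p̂₂ = 25/435 = 0.05747.
Pooled p̂ = (74+25)/(1048+435) = 99/1483 = 0.06676.
SE = √(p̂(1−p̂)(1/n₁+1/n₂)) = √(0.06676·0.93324·0.00325305) = √(0.000202665) = 0.01424.
z = (0.07061 − 0.05747)/0.01424 = 0.01314/0.01424 = 0.923.
Two-sided p-value ≈ 2·Φ(−0.923) = 0.3560. With α = 0.01, fail to reject H₀.

z = 0.923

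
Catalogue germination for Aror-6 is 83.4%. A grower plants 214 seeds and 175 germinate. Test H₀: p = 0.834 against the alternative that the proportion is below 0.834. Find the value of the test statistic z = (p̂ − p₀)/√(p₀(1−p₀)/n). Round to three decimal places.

p̂ = 175/214 = 0.81776.
Under H₀, SE = √(0.834·0.166/214) = √(0.000646935) = 0.02543.
z = (0.81776 − 0.834)/0.02543 = -0.01624/0.02543 = -0.639.
p-value = P(Z < -0.639) ≈ 0.2615.

z = -0.639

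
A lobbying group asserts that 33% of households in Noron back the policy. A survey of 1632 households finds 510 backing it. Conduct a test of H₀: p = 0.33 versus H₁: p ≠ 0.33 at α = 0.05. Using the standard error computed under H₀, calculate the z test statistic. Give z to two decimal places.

z = -1.50

p̂ = 510/1632 = 0.31250.
Under H₀, SE = √(0.33·0.67/1632) = √(0.000135478) = 0.01164.
z = (0.31250 − 0.33)/0.01164 = -0.01750/0.01164 = -1.50.
Two-sided p-value ≈ 2·Φ(−1.504) = 0.1327; since p > α = 0.05, fail to reject H₀.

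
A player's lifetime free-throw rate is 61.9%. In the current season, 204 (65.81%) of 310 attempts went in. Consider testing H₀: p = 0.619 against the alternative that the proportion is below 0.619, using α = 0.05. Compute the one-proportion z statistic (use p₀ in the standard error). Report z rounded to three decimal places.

p̂ = 204/310 ≈ 0.65806.
SE = √(p₀(1−p₀)/n) = √(0.23584/310) = 0.02758.
z = (0.65806 − 0.619)/0.02758 = 0.03906/0.02758 = 1.416.
p-value = P(Z < 1.416) ≈ 0.9217; since p > α = 0.05, fail to reject H₀.

z = 1.416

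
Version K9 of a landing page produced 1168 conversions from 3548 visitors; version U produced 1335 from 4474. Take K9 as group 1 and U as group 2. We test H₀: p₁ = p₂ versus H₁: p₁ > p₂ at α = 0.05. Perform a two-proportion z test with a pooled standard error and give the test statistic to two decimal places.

z = 2.96

p̂₁ = 1168/3548 = 0.3292, p̂₂ = 1335/4474 = 0.2984.
Pooled p̂ = (1168+1335)/(3548+4474) = 2503/8022 = 0.3120.
SE = √(p̂(1−p̂)(1/n₁+1/n₂)) = √(0.3120·0.6880·0.000505363) = √(0.000108482) = 0.0104.
z = (0.3292 − 0.2984)/0.0104 = 0.0308/0.0104 = 2.96.
p-value = P(Z > 2.958) ≈ 0.0015, so at α = 0.05 we reject H₀.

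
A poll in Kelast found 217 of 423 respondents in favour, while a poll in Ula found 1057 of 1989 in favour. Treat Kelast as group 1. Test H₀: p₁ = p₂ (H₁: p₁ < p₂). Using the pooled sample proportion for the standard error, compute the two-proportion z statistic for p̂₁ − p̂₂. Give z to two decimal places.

p̂₁ = 217/423 ≈ 0.5130, p̂₂ = 1057/1989 ≈ 0.5314.
Pooled p̂ = (217+1057)/(423+1989) = 1274/2412 = 0.5282.
SE = √(0.249205 × 0.00286683) = 0.0267.
z = (0.5130 − 0.5314)/0.0267 = -0.0184/0.0267 = -0.69.

z = -0.69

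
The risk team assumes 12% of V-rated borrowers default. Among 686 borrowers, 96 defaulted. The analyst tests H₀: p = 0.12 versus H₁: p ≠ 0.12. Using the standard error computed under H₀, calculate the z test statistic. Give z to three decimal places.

z = 1.607

p̂ = 96/686 ≈ 0.13994.
Under H₀, SE = √(0.12·0.88/686) = √(0.000153936) = 0.01241.
z = (0.13994 − 0.12)/0.01241 = 0.01994/0.01241 = 1.607.
p-value = 2·P(Z > 1.607) ≈ 0.1080.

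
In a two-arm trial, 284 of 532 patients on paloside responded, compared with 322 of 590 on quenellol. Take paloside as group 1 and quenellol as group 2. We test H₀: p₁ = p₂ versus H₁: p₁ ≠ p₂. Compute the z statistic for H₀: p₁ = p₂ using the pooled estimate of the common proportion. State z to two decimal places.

p̂₁ = 284/532 ≈ 0.5338, p̂₂ = 322/590 ≈ 0.5458.
Pooled p̂ = (284+322)/(532+590) = 606/1122 = 0.5401.
SE = √(p̂(1−p̂)(1/n₁+1/n₂)) = √(0.5401·0.4599·0.00357461) = √(0.000887904) = 0.0298.
z = (0.5338 − 0.5458)/0.0298 = -0.0120/0.0298 = -0.40.

z = -0.40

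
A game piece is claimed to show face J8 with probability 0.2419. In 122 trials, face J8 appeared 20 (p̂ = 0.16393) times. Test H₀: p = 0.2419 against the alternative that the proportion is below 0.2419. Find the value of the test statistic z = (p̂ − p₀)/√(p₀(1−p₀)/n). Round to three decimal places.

p̂ = 20/122 = 0.16393.
SE = √(p₀(1−p₀)/n) = √(0.18338/122) = 0.03877.
z = (0.16393 − 0.2419)/0.03877 = -0.07797/0.03877 = -2.011.
p-value = P(Z < -2.011) ≈ 0.0222.

z = -2.011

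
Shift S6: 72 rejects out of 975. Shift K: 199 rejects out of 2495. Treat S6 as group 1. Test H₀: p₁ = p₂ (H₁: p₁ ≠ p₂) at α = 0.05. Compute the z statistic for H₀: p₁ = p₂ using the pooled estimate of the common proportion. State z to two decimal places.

p̂₁ = 72/975 = 0.07385, p̂₂ = 199/2495 = 0.07976.
Pooled p̂ = (72+199)/(975+2495) = 271/3470 = 0.07810.
SE = √(p̂(1−p̂)(1/n₁+1/n₂)) = √(0.07810·0.92190·0.00142644) = √(0.000102702) = 0.01013.
z = (0.07385 − 0.07976)/0.01013 = -0.00591/0.01013 = -0.58.
p-value = 2·P(Z > 0.584) ≈ 0.5596; since p > α = 0.05, fail to reject H₀.

z = -0.58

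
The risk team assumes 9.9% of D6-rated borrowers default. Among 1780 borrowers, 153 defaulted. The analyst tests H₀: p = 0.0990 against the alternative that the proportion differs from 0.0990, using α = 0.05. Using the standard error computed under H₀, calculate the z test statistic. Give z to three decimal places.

p̂ = 153/1780 = 0.085955.
SE = √(p₀(1−p₀)/n) = √(0.089199/1780) = 0.007079.
z = (0.085955 − 0.099)/0.007079 = -0.013045/0.007079 = -1.843.
Two-sided p-value ≈ 2·Φ(−1.843) = 0.0654. With α = 0.05, fail to reject H₀.

z = -1.843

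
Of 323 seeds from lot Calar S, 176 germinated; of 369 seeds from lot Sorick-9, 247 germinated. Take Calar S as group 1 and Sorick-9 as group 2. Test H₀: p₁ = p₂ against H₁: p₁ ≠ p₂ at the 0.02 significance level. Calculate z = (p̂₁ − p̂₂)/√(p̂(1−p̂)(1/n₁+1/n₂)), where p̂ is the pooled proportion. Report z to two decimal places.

z = -3.35

p̂₁ = 176/323 = 0.54489, p̂₂ = 247/369 = 0.66938.
Pooled p̂ = (176+247)/(323+369) = 423/692 = 0.61127.
SE = √(0.237619 × 0.005806) = 0.03714.
z = (0.54489 − 0.66938)/0.03714 = -0.12449/0.03714 = -3.35.
Two-sided p-value ≈ 2·Φ(−3.351) = 0.0008. With α = 0.02, reject H₀.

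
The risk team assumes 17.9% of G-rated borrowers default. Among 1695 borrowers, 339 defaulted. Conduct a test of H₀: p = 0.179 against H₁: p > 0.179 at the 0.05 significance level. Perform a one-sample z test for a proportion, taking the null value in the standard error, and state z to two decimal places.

p̂ = 339/1695 ≈ 0.2000.
SE = √(p₀(1−p₀)/n) = √(0.14696/1695) = 0.0093.
z = (0.2000 − 0.179)/0.0093 = 0.0210/0.0093 = 2.26.
p-value = P(Z > 2.255) ≈ 0.0121, so at α = 0.05 we reject H₀.

z = 2.26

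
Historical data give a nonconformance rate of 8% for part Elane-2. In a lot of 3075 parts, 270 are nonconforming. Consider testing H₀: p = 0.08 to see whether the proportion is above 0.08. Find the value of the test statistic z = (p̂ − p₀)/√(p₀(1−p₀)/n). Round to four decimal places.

z = 1.5953

p̂ = 270/3075 = 0.0878049.
SE = √(p₀(1−p₀)/n) = √(0.0736/3075) = 0.0048923.
z = (0.0878049 − 0.08)/0.0048923 = 0.0078049/0.0048923 = 1.5953.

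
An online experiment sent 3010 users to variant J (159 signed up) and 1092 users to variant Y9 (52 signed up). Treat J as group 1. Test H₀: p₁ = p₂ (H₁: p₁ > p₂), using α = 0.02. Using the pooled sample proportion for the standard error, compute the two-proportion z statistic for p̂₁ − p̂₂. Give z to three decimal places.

z = 0.667

p̂₁ = 159/3010 = 0.05282, p̂₂ = 52/1092 = 0.04762.
Pooled p̂ = (159+52)/(3010+1092) = 211/4102 = 0.05144.
SE = √(p̂(1−p̂)(1/n₁+1/n₂)) = √(0.05144·0.94856·0.00124798) = √(6.08918e-05) = 0.00780.
z = (0.05282 − 0.04762)/0.00780 = 0.00520/0.00780 = 0.667.
p-value = P(Z > 0.667) ≈ 0.2524. With α = 0.02, fail to reject H₀.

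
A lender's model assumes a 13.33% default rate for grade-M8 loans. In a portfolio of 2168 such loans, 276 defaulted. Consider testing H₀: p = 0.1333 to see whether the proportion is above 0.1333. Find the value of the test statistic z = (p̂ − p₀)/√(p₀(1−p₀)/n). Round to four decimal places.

z = -0.8211

p̂ = 276/2168 ≈ 0.127306.
Under H₀, SE = √(0.1333·0.8667/2168) = √(5.32893e-05) = 0.007300.
z = (0.127306 − 0.1333)/0.007300 = -0.005994/0.007300 = -0.8211.
p-value = P(Z > -0.821) ≈ 0.7942.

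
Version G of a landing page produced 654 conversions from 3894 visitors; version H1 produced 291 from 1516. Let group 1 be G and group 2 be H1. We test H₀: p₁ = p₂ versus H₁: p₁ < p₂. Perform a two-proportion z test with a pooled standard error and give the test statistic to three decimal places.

p̂₁ = 654/3894 = 0.167951, p̂₂ = 291/1516 = 0.191953.
Pooled p̂ = (654+291)/(3894+1516) = 945/5410 = 0.174677.
SE = √(p̂(1−p̂)(1/n₁+1/n₂)) = √(0.174677·0.825323·0.000916436) = √(0.000132118) = 0.011494.
z = (0.167951 − 0.191953)/0.011494 = -0.024002/0.011494 = -2.088.
p-value = P(Z < -2.088) ≈ 0.0184.

z = -2.088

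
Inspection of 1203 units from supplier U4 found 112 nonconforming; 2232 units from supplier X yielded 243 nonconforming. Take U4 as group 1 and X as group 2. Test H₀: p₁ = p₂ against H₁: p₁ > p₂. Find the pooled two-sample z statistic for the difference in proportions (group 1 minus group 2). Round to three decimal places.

p̂₁ = 112/1203 = 0.09310, p̂₂ = 243/2232 = 0.10887.
Pooled p̂ = (112+243)/(1203+2232) = 355/3435 = 0.10335.
SE = √(p̂(1−p̂)(1/n₁+1/n₂)) = √(0.10335·0.89665·0.00127928) = √(0.000118548) = 0.01089.
z = (0.09310 − 0.10887)/0.01089 = -0.01577/0.01089 = -1.448.

z = -1.448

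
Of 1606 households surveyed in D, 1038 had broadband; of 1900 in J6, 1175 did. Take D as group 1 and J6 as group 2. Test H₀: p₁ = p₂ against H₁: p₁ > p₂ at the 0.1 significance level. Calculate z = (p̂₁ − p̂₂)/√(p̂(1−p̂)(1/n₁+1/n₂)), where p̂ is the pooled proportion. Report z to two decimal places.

p̂₁ = 1038/1606 ≈ 0.64633, p̂₂ = 1175/1900 ≈ 0.61842.
Pooled p̂ = (1038+1175)/(1606+1900) = 2213/3506 = 0.63120.
SE = √(0.232786 × 0.00114898) = 0.01635.
z = (0.64633 − 0.61842)/0.01635 = 0.02791/0.01635 = 1.71.
p-value = P(Z > 1.706) ≈ 0.0440. With α = 0.1, reject H₀.

z = 1.71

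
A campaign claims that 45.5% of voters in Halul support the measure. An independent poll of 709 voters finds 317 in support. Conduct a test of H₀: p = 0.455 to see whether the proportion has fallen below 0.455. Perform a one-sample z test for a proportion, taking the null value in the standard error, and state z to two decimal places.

z = -0.42

p̂ = 317/709 = 0.4471.
Standard error under H₀: √(0.455×0.545/709) = 0.0187.
z = (0.4471 − 0.455)/0.0187 = -0.0079/0.0187 = -0.42.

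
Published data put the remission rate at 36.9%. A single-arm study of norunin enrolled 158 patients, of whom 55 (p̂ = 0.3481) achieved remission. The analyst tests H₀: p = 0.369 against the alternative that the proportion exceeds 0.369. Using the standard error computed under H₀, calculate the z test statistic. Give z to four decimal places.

p̂ = 55/158 ≈ 0.348101.
SE = √(p₀(1−p₀)/n) = √(0.23284/158) = 0.038388.
z = (0.348101 − 0.369)/0.038388 = -0.020899/0.038388 = -0.5444.
p-value = P(Z > -0.544) ≈ 0.7069.

z = -0.5444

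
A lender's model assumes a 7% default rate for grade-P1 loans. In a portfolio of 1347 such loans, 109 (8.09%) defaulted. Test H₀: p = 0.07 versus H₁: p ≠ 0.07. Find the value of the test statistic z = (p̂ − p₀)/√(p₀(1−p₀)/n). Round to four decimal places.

p̂ = 109/1347 = 0.080921.
SE = √(p₀(1−p₀)/n) = √(0.0651/1347) = 0.006952.
z = (0.080921 − 0.07)/0.006952 = 0.010921/0.006952 = 1.5709.

z = 1.5709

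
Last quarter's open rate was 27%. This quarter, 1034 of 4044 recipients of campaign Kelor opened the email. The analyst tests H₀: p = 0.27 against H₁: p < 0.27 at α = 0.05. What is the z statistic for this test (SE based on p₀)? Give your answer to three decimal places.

p̂ = 1034/4044 = 0.25569.
SE = √(p₀(1−p₀)/n) = √(0.1971/4044) = 0.00698.
z = (0.25569 − 0.27)/0.00698 = -0.01431/0.00698 = -2.050.
p-value = P(Z < -2.050) ≈ 0.0202; since p < α = 0.05, reject H₀.

z = -2.050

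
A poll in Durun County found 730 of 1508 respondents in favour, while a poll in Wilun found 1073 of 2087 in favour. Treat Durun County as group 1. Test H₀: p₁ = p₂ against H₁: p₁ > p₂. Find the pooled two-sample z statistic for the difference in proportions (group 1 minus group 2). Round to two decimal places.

z = -1.78

p̂₁ = 730/1508 ≈ 0.4841, p̂₂ = 1073/2087 ≈ 0.5141.
Pooled p̂ = (730+1073)/(1508+2087) = 1803/3595 = 0.5015.
SE = √(0.249998 × 0.00114229) = 0.0169.
z = (0.4841 − 0.5141)/0.0169 = -0.0300/0.0169 = -1.78.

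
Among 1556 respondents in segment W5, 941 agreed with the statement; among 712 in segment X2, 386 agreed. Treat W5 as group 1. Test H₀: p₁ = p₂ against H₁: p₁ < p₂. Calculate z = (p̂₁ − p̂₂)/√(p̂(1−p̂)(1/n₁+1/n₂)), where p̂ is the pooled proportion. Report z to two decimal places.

p̂₁ = 941/1556 ≈ 0.6048, p̂₂ = 386/712 ≈ 0.5421.
Pooled p̂ = (941+386)/(1556+712) = 1327/2268 = 0.5851.
SE = √(0.242759 × 0.00204717) = 0.0223.
z = (0.6048 − 0.5421)/0.0223 = 0.0627/0.0223 = 2.81.
p-value = P(Z < 2.809) ≈ 0.9975.

z = 2.81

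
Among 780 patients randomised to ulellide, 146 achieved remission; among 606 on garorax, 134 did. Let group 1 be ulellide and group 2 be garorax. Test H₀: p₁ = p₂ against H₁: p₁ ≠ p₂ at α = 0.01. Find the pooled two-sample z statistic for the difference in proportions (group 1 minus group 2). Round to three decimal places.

p̂₁ = 146/780 ≈ 0.18718, p̂₂ = 134/606 ≈ 0.22112.
Pooled p̂ = (146+134)/(780+606) = 280/1386 = 0.20202.
SE = √(0.161208 × 0.00293222) = 0.02174.
z = (0.18718 − 0.22112)/0.02174 = -0.03394/0.02174 = -1.561.
Two-sided p-value ≈ 2·Φ(−1.561) = 0.1185, so at α = 0.01 we fail to reject H₀.

z = -1.561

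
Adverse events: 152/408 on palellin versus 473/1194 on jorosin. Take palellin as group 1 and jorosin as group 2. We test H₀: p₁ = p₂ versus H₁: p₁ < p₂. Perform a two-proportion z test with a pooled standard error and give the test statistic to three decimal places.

p̂₁ = 152/408 = 0.37255, p̂₂ = 473/1194 = 0.39615.
Pooled p̂ = (152+473)/(408+1194) = 625/1602 = 0.39014.
SE = √(0.23793 × 0.0032885) = 0.02797.
z = (0.37255 − 0.39615)/0.02797 = -0.02360/0.02797 = -0.844.

z = -0.844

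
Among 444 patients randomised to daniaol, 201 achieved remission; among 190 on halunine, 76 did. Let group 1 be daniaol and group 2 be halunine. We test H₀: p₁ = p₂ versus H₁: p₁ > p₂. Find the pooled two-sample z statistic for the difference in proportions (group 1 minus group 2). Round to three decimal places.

p̂₁ = 201/444 = 0.45270, p̂₂ = 76/190 = 0.40000.
Pooled p̂ = (201+76)/(444+190) = 277/634 = 0.43691.
SE = √(p̂(1−p̂)(1/n₁+1/n₂)) = √(0.43691·0.56309·0.00751541) = √(0.00184894) = 0.04300.
z = (0.45270 − 0.40000)/0.04300 = 0.05270/0.04300 = 1.226.
p-value = P(Z > 1.226) ≈ 0.1102.

z = 1.226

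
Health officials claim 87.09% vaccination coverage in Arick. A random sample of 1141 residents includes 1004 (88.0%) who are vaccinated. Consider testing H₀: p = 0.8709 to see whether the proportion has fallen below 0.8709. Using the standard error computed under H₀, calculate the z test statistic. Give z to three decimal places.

p̂ = 1004/1141 ≈ 0.879930.
Standard error under H₀: √(0.8709×0.1291/1141) = 0.009927.
z = (0.879930 − 0.8709)/0.009927 = 0.009030/0.009927 = 0.910.

z = 0.910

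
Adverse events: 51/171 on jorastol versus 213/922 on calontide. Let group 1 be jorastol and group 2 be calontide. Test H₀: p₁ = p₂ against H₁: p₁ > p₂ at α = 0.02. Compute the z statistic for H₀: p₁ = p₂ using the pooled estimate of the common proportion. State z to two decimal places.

z = 1.89

p̂₁ = 51/171 = 0.2982, p̂₂ = 213/922 = 0.2310.
Pooled p̂ = (51+213)/(171+922) = 264/1093 = 0.2415.
SE = √(p̂(1−p̂)(1/n₁+1/n₂)) = √(0.2415·0.7585·0.00693255) = √(0.00127002) = 0.0356.
z = (0.2982 − 0.2310)/0.0356 = 0.0672/0.0356 = 1.89.
p-value = P(Z > 1.886) ≈ 0.0296; since p > α = 0.02, fail to reject H₀.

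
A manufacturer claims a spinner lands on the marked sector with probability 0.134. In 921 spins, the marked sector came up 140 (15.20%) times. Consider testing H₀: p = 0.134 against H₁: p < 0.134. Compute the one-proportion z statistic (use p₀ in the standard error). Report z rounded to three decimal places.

z = 1.604

p̂ = 140/921 ≈ 0.152009.
SE = √(p₀(1−p₀)/n) = √(0.11604/921) = 0.011225.
z = (0.152009 − 0.134)/0.011225 = 0.018009/0.011225 = 1.604.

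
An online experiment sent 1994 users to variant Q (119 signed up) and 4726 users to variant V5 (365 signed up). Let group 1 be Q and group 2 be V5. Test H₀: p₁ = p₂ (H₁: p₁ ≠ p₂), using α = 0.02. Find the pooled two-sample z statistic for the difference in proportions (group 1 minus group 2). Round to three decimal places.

p̂₁ = 119/1994 ≈ 0.05968, p̂₂ = 365/4726 ≈ 0.07723.
Pooled p̂ = (119+365)/(1994+4726) = 484/6720 = 0.07202.
SE = √(p̂(1−p̂)(1/n₁+1/n₂)) = √(0.07202·0.92798·0.0007131) = √(4.7661e-05) = 0.00690.
z = (0.05968 − 0.07723)/0.00690 = -0.01755/0.00690 = -2.543.
Two-sided p-value ≈ 2·Φ(−2.543) = 0.0110; since p < α = 0.02, reject H₀.

z = -2.543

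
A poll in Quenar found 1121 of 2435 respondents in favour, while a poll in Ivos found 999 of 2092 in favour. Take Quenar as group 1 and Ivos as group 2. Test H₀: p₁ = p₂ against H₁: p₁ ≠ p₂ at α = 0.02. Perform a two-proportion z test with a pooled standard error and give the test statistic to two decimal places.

z = -1.15

p̂₁ = 1121/2435 ≈ 0.4604, p̂₂ = 999/2092 ≈ 0.4775.
Pooled p̂ = (1121+999)/(2435+2092) = 2120/4527 = 0.4683.
SE = √(0.248995 × 0.000888689) = 0.0149.
z = (0.4604 − 0.4775)/0.0149 = -0.0171/0.0149 = -1.15.
p-value = 2·P(Z > 1.154) ≈ 0.2486; since p > α = 0.02, fail to reject H₀.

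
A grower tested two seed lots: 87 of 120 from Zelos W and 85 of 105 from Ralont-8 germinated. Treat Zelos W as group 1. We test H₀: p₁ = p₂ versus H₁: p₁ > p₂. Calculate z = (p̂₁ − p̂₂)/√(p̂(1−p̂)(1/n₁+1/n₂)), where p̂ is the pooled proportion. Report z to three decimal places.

z = -1.491

p̂₁ = 87/120 ≈ 0.725000, p̂₂ = 85/105 ≈ 0.809524.
Pooled p̂ = (87+85)/(120+105) = 172/225 = 0.764444.
SE = √(0.180069 × 0.0178571) = 0.056706.
z = (0.725000 − 0.809524)/0.056706 = -0.084524/0.056706 = -1.491.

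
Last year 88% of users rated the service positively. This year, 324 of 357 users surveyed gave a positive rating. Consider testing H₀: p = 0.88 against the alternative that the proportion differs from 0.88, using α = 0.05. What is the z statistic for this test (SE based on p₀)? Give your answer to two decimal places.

p̂ = 324/357 ≈ 0.9076.
SE = √(p₀(1−p₀)/n) = √(0.1056/357) = 0.0172.
z = (0.9076 − 0.88)/0.0172 = 0.0276/0.0172 = 1.60.
Two-sided p-value ≈ 2·Φ(−1.603) = 0.1090, so at α = 0.05 we fail to reject H₀.

z = 1.60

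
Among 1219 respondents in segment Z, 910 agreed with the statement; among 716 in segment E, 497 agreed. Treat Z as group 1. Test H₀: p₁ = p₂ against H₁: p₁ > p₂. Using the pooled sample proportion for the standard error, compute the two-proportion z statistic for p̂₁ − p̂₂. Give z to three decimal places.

z = 2.497

p̂₁ = 910/1219 ≈ 0.746514, p̂₂ = 497/716 ≈ 0.694134.
Pooled p̂ = (910+497)/(1219+716) = 1407/1935 = 0.727132.
SE = √(0.198411 × 0.00221699) = 0.020973.
z = (0.746514 − 0.694134)/0.020973 = 0.052380/0.020973 = 2.497.
p-value = P(Z > 2.497) ≈ 0.0063.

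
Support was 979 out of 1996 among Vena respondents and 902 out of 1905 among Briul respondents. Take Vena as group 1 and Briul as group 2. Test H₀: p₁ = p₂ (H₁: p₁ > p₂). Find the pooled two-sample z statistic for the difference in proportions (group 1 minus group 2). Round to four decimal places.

p̂₁ = 979/1996 ≈ 0.4904810, p̂₂ = 902/1905 ≈ 0.4734908.
Pooled p̂ = (979+902)/(1996+1905) = 1881/3901 = 0.4821841.
SE = √(p̂(1−p̂)(1/n₁+1/n₂)) = √(0.4821841·0.5178159·0.00102594) = √(0.000256158) = 0.0160050.
z = (0.4904810 − 0.4734908)/0.0160050 = 0.0169902/0.0160050 = 1.0616.

z = 1.0616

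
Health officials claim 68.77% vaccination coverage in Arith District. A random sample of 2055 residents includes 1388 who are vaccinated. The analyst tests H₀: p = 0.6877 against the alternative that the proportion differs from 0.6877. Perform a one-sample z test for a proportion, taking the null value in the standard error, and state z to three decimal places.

p̂ = 1388/2055 = 0.67543.
SE = √(p₀(1−p₀)/n) = √(0.21477/2055) = 0.01022.
z = (0.67543 − 0.6877)/0.01022 = -0.01227/0.01022 = -1.201.
p-value = 2·P(Z > 1.201) ≈ 0.2299.

z = -1.201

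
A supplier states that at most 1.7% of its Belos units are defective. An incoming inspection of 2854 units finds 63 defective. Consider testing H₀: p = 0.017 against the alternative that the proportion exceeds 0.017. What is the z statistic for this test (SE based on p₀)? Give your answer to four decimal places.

p̂ = 63/2854 = 0.0220743.
SE = √(p₀(1−p₀)/n) = √(0.016711/2854) = 0.0024198.
z = (0.0220743 − 0.017)/0.0024198 = 0.0050743/0.0024198 = 2.0970.
p-value = P(Z > 2.097) ≈ 0.0180.

z = 2.0970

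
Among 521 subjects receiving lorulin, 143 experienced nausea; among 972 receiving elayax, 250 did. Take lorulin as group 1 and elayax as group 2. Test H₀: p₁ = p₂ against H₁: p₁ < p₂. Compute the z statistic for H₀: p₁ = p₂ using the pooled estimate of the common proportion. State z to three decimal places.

z = 0.722

p̂₁ = 143/521 ≈ 0.27447, p̂₂ = 250/972 ≈ 0.25720.
Pooled p̂ = (143+250)/(521+972) = 393/1493 = 0.26323.
SE = √(0.193939 × 0.00294819) = 0.02391.
z = (0.27447 − 0.25720)/0.02391 = 0.01727/0.02391 = 0.722.
p-value = P(Z < 0.722) ≈ 0.7649.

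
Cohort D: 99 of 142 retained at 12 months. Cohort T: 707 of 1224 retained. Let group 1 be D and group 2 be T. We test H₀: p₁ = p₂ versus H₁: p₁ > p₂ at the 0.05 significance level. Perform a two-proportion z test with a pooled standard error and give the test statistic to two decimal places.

z = 2.74

p̂₁ = 99/142 ≈ 0.6972, p̂₂ = 707/1224 ≈ 0.5776.
Pooled p̂ = (99+707)/(142+1224) = 806/1366 = 0.5900.
SE = √(0.241892 × 0.00785925) = 0.0436.
z = (0.6972 − 0.5776)/0.0436 = 0.1196/0.0436 = 2.74.
p-value = P(Z > 2.742) ≈ 0.0031; since p < α = 0.05, reject H₀.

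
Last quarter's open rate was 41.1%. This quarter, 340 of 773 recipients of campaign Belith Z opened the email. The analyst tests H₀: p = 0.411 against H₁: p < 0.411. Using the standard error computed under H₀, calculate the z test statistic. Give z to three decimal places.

z = 1.630

p̂ = 340/773 = 0.439845.
Under H₀, SE = √(0.411·0.589/773) = √(0.000313168) = 0.017697.
z = (0.439845 − 0.411)/0.017697 = 0.028845/0.017697 = 1.630.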